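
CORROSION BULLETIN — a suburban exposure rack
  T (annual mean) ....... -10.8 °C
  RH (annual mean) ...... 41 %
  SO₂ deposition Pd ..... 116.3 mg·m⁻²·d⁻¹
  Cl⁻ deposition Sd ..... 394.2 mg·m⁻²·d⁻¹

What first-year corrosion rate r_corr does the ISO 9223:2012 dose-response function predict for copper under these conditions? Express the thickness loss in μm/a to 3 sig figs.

r_corr = 0.148 μm/a

copper: temperature factor f = +0.126·(-20.8) = -2.6208
  SO₂ term: 0.0053·116.3^0.26·exp(0.059·41-2.6208) = 0.01492
  Cl⁻ term: 0.01025·394.2^0.27·exp(0.036·41+0.049·-10.8) = 0.1327
  r_corr = 0.01492 + 0.1327 = 0.1476 μm/a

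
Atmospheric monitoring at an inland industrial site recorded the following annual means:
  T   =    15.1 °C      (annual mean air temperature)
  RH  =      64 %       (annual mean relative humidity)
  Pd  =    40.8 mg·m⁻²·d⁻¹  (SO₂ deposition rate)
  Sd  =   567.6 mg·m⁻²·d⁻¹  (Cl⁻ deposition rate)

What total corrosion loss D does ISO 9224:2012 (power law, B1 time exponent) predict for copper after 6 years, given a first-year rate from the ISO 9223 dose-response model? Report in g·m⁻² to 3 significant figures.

copper: T>10 °C ⇒ hinge -0.080·(15.1−10) = -0.4080
  sulphur-dioxide contribution → 0.4034 μm/a
  chloride contribution → 1.192 μm/a
  ⇒ r_corr(copper) = 1.595 μm/a
Long-term exponent b (ISO 9224 Table 2, B1) = 0.667
  D(6) = 1.595 × 6^0.667 = 1.595 × 3.304 = 5.271 μm
  Mass loss = 5.271 μm × 8.96 g/cm³ = 47.23 g·m⁻²

D(6) = 47.2 g·m⁻²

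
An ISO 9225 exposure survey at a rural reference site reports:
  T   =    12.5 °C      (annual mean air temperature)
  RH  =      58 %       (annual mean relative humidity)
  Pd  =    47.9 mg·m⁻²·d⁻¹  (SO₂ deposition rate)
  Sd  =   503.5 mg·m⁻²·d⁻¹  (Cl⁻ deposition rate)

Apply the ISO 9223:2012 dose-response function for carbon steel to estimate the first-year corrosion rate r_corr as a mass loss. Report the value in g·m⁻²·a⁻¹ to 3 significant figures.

carbon steel: temperature factor f = -0.054·(2.5) = -0.1350
  SO₂ term: 1.77·47.9^0.52·exp(0.02·58-0.1350) = 36.89
  Cl⁻ term: 0.102·503.5^0.62·exp(0.033·58+0.04·12.5) = 53.98
  r_corr = 36.89 + 53.98 = 90.87 μm/a
Convert to mass loss: 90.87 μm/a × 7.85 g/cm³ = 713.3 g·m⁻²·a⁻¹

r_corr = 713 g·m⁻²·a⁻¹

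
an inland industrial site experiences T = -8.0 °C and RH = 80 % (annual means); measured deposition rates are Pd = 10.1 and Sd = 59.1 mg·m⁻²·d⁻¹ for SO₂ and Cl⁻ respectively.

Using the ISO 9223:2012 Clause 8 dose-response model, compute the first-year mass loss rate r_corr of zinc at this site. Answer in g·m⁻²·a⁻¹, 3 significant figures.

r_corr = 6.33 g·m⁻²·a⁻¹

zinc: T≤10 °C ⇒ hinge +0.038·(-8.0−10) = -0.6840
  sulphur-dioxide contribution → 0.7139 μm/a
  chloride contribution → 0.172 μm/a
  ⇒ r_corr(zinc) = 0.8859 μm/a
Convert to mass loss: 0.8859 μm/a × 7.14 g/cm³ = 6.325 g·m⁻²·a⁻¹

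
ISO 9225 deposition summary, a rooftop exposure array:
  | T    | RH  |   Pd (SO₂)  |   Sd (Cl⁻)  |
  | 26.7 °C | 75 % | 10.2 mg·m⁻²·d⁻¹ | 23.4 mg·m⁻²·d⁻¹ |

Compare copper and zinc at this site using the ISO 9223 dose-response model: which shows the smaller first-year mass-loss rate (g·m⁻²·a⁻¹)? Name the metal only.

copper

copper: f(T) = -0.080·(T−10) [T>10 °C] = -1.3360
  Pd branch = 0.0053·Pd^0.26·e^(0.059·RH+f) = 0.2128 μm/a
  Sd branch = 0.01025·Sd^0.27·e^(0.036·RH+0.049·T) = 1.322 μm/a
  sum: 0.2128 + 1.322 → r_corr = 1.535 μm/a
  mass loss = 1.535 μm/a × 8.96 g/cm³ = 13.75 g·m⁻²·a⁻¹
zinc: f(T) = -0.071·(T−10) [T>10 °C] = -1.1857
  Pd branch = 0.0129·Pd^0.44·e^(0.046·RH+f) = 0.3449 μm/a
  Cl⁻ term: 0.0175·23.4^0.57·exp(0.008·75+0.085·26.7) = 1.861
  sum: 0.3449 + 1.861 → r_corr = 2.206 μm/a
  mass loss = 2.206 μm/a × 7.14 g/cm³ = 15.75 g·m⁻²·a⁻¹
Ordering by g·m⁻²·a⁻¹: zinc (15.7) > copper (13.8)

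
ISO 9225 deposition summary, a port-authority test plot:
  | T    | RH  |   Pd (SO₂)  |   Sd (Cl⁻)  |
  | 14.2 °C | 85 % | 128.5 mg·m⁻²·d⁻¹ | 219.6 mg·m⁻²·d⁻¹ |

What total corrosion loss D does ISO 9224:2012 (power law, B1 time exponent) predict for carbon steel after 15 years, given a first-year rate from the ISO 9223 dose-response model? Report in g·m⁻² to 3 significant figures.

D(15) = 5.85e+03 g·m⁻²

carbon steel: temperature factor f = -0.054·(4.2) = -0.2268
  Pd branch = 1.77·Pd^0.52·e^(0.02·RH+f) = 96.47 μm/a
  Sd branch = 0.102·Sd^0.62·e^(0.033·RH+0.04·T) = 84.2 μm/a
  r_corr = 96.47 + 84.2 = 180.7 μm/a
Long-term exponent b (ISO 9224 Table 2, B1) = 0.523
  D(15) = 180.7 × 15^0.523 = 180.7 × 4.122 = 744.7 μm
  Mass loss = 744.7 μm × 7.85 g/cm³ = 5846 g·m⁻²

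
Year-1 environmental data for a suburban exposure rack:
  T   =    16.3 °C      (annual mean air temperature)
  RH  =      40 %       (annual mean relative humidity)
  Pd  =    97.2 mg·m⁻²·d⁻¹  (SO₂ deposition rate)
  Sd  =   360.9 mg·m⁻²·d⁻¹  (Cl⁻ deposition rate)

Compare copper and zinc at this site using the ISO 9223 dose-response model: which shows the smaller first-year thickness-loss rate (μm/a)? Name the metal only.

copper

copper: T>10 °C ⇒ hinge -0.080·(16.3−10) = -0.5040
  Pd branch = 0.0053·Pd^0.26·e^(0.059·RH+f) = 0.1115 μm/a
  Sd branch = 0.01025·Sd^0.27·e^(0.036·RH+0.049·T) = 0.4715 μm/a
  r_corr = 0.1115 + 0.4715 = 0.583 μm/a
zinc: temperature factor f = -0.071·(6.3) = -0.4473
  Pd branch = 0.0129·Pd^0.44·e^(0.046·RH+f) = 0.389 μm/a
  Cl⁻ term: 0.0175·360.9^0.57·exp(0.008·40+0.085·16.3) = 2.763
  sum: 0.389 + 2.763 → r_corr = 3.152 μm/a
Ordering by μm/a: zinc (3.15) > copper (0.583)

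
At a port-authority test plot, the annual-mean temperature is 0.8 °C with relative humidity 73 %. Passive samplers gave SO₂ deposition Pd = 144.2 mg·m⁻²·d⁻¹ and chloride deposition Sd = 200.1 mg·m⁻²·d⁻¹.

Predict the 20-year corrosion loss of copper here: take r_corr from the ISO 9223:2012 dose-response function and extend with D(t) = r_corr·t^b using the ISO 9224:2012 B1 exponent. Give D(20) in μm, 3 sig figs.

D(20) = 7.87 μm

copper: f(T) = +0.126·(T−10) [T≤10 °C] = -1.1592
  SO₂ term: 0.0053·144.2^0.26·exp(0.059·73-1.1592) = 0.4494
  Sd branch = 0.01025·Sd^0.27·e^(0.036·RH+0.049·T) = 0.6172 μm/a
  sum: 0.4494 + 0.6172 → r_corr = 1.067 μm/a
ISO 9224: D(t) = r_corr · t^b with b = 0.667 (copper, B1)
  D(20) = 1.067 × 20^0.667 = 1.067 × 7.375 = 7.867 μm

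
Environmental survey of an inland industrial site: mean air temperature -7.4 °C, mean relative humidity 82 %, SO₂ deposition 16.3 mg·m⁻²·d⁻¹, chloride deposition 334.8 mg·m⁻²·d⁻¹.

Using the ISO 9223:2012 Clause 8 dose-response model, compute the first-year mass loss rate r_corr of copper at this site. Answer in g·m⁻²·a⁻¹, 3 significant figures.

copper: temperature factor f = +0.126·(-17.4) = -2.1924
  SO₂ term: 0.0053·16.3^0.26·exp(0.059·82-2.1924) = 0.1543
  Cl⁻ term: 0.01025·334.8^0.27·exp(0.036·82+0.049·-7.4) = 0.6561
  sum: 0.1543 + 0.6561 → r_corr = 0.8104 μm/a
Convert to mass loss: 0.8104 μm/a × 8.96 g/cm³ = 7.261 g·m⁻²·a⁻¹

r_corr = 7.26 g·m⁻²·a⁻¹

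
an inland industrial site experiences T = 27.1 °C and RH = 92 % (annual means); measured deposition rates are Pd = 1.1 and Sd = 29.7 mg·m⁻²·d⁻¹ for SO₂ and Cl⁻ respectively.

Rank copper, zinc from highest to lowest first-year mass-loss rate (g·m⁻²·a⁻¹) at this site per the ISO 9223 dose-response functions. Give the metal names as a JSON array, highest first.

copper: T>10 °C ⇒ hinge -0.080·(27.1−10) = -1.3680
  SO₂ term: 0.0053·1.1^0.26·exp(0.059·92-1.3680) = 0.315
  Sd branch = 0.01025·Sd^0.27·e^(0.036·RH+0.049·T) = 2.651 μm/a
  sum: 0.315 + 2.651 → r_corr = 2.966 μm/a
  mass loss = 2.966 μm/a × 8.96 g/cm³ = 26.58 g·m⁻²·a⁻¹
zinc: f(T) = -0.071·(T−10) [T>10 °C] = -1.2141
  SO₂ term: 0.0129·1.1^0.44·exp(0.046·92-1.2141) = 0.2751
  Sd branch = 0.0175·Sd^0.57·e^(0.008·RH+0.085·T) = 2.527 μm/a
  r_corr = 0.2751 + 2.527 = 2.802 μm/a
  mass loss = 2.802 μm/a × 7.14 g/cm³ = 20 g·m⁻²·a⁻¹
Ordering by g·m⁻²·a⁻¹: copper (26.6) > zinc (20)

["copper", "zinc"]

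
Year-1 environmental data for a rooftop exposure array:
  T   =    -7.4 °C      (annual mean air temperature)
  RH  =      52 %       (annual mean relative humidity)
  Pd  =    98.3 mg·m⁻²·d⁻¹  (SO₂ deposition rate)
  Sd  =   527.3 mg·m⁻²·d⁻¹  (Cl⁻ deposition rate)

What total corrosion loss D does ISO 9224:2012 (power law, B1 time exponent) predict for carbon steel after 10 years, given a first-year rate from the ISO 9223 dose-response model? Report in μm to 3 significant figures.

carbon steel: T≤10 °C ⇒ hinge +0.150·(-7.4−10) = -2.6100
  SO₂ term: 1.77·98.3^0.52·exp(0.02·52-2.6100) = 4.002
  Sd branch = 0.102·Sd^0.62·e^(0.033·RH+0.04·T) = 20.56 μm/a
  r_corr = 4.002 + 20.56 = 24.56 μm/a
Long-term exponent b (ISO 9224 Table 2, B1) = 0.523
  D(10) = 24.56 × 10^0.523 = 24.56 × 3.334 = 81.89 μm

D(10) = 81.9 μm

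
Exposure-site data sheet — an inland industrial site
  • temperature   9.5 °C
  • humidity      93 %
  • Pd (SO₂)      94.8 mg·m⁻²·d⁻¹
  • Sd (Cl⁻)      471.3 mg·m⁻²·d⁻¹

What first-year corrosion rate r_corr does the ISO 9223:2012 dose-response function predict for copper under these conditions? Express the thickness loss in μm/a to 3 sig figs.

copper: T≤10 °C ⇒ hinge +0.126·(9.5−10) = -0.0630
  sulphur-dioxide contribution → 3.925 μm/a
  chloride contribution → 2.447 μm/a
  total first-year rate 6.373 μm/a

r_corr = 6.37 μm/a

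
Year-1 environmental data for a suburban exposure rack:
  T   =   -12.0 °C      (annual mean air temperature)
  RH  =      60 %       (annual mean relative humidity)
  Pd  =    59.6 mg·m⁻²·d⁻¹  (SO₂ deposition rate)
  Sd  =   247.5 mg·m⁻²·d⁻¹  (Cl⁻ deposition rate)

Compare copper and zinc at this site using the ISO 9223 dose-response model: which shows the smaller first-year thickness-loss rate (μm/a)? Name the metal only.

copper: f(T) = +0.126·(T−10) [T≤10 °C] = -2.7720
  SO₂ term: 0.0053·59.6^0.26·exp(0.059·60-2.7720) = 0.03307
  Sd branch = 0.01025·Sd^0.27·e^(0.036·RH+0.049·T) = 0.2186 μm/a
  sum: 0.03307 + 0.2186 → r_corr = 0.2517 μm/a
zinc: temperature factor f = +0.038·(-22.0) = -0.8360
  Pd branch = 0.0129·Pd^0.44·e^(0.046·RH+f) = 0.5337 μm/a
  Sd branch = 0.0175·Sd^0.57·e^(0.008·RH+0.085·T) = 0.236 μm/a
  r_corr = 0.5337 + 0.236 = 0.7696 μm/a
Ordering by μm/a: zinc (0.77) > copper (0.252)

copper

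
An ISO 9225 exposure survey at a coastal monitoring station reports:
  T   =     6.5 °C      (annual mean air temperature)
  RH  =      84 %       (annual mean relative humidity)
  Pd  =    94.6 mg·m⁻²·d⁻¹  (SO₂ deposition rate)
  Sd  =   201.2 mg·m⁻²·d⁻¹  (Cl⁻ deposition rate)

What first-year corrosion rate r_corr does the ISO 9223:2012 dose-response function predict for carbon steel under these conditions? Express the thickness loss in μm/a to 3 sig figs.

r_corr = 117 μm/a

carbon steel: temperature factor f = +0.150·(-3.5) = -0.5250
  SO₂ term: 1.77·94.6^0.52·exp(0.02·84-0.5250) = 59.85
  Sd branch = 0.102·Sd^0.62·e^(0.033·RH+0.04·T) = 56.71 μm/a
  sum: 59.85 + 56.71 → r_corr = 116.6 μm/a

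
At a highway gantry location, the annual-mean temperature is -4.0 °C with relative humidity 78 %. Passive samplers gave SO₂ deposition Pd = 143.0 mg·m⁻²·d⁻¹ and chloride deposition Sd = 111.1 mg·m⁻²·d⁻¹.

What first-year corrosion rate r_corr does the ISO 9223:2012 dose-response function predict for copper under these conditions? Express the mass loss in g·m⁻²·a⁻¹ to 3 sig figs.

r_corr = 7.41 g·m⁻²·a⁻¹

copper: f(T) = +0.126·(T−10) [T≤10 °C] = -1.7640
  SO₂ term: 0.0053·143.0^0.26·exp(0.059·78-1.7640) = 0.329
  Cl⁻ term: 0.01025·111.1^0.27·exp(0.036·78+0.049·-4.0) = 0.4982
  r_corr = 0.329 + 0.4982 = 0.8272 μm/a
Convert to mass loss: 0.8272 μm/a × 8.96 g/cm³ = 7.412 g·m⁻²·a⁻¹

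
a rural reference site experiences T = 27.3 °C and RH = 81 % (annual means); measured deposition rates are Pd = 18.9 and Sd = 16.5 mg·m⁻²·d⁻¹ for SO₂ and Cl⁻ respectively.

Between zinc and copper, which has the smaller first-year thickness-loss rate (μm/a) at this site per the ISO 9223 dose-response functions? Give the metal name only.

copper

zinc: T>10 °C ⇒ hinge -0.071·(27.3−10) = -1.2283
  sulphur-dioxide contribution → 0.5714 μm/a
  chloride contribution → 1.683 μm/a
  total first-year rate 2.255 μm/a
copper: T>10 °C ⇒ hinge -0.080·(27.3−10) = -1.3840
  sulphur-dioxide contribution → 0.3393 μm/a
  chloride contribution → 1.537 μm/a
  total first-year rate 1.877 μm/a
Ordering by μm/a: zinc (2.25) > copper (1.88)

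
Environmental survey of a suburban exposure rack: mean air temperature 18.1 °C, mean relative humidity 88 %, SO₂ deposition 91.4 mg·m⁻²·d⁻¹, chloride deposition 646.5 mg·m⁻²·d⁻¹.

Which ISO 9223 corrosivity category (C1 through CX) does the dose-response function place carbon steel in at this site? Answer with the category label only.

carbon steel: temperature factor f = -0.054·(8.1) = -0.4374
  sulphur-dioxide contribution → 69.51 μm/a
  chloride contribution → 212.2 μm/a
  ⇒ r_corr(carbon steel) = 281.7 μm/a
Category bounds: 200…700 μm/a bracket r_corr ⇒ CX

CX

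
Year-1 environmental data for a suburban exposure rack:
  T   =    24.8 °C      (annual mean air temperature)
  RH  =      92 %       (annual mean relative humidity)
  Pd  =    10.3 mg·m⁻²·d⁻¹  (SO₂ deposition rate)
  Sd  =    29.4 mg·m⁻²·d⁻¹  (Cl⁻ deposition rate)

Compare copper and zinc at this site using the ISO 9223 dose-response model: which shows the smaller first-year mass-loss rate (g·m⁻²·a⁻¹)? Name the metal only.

copper: temperature factor f = -0.080·(14.8) = -1.1840
  sulphur-dioxide contribution → 0.6773 μm/a
  chloride contribution → 2.362 μm/a
  total first-year rate 3.039 μm/a
  mass loss = 3.039 μm/a × 8.96 g/cm³ = 27.23 g·m⁻²·a⁻¹
zinc: temperature factor f = -0.071·(14.8) = -1.0508
  sulphur-dioxide contribution → 0.8666 μm/a
  chloride contribution → 2.066 μm/a
  total first-year rate 2.933 μm/a
  mass loss = 2.933 μm/a × 7.14 g/cm³ = 20.94 g·m⁻²·a⁻¹
Ordering by g·m⁻²·a⁻¹: copper (27.2) > zinc (20.9)

zinc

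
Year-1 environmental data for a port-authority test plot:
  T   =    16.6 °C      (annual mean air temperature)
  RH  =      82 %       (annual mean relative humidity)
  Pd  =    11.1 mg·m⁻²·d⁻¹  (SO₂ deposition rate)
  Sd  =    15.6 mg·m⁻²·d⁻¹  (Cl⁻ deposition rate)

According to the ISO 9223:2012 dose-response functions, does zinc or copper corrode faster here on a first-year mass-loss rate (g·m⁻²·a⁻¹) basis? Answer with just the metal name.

copper

zinc: temperature factor f = -0.071·(6.6) = -0.4686
  SO₂ term: 0.0129·11.1^0.44·exp(0.046·82-0.4686) = 1.012
  Sd branch = 0.0175·Sd^0.57·e^(0.008·RH+0.085·T) = 0.6619 μm/a
  sum: 1.012 + 0.6619 → r_corr = 1.674 μm/a
  mass loss = 1.674 μm/a × 7.14 g/cm³ = 11.95 g·m⁻²·a⁻¹
copper: temperature factor f = -0.080·(6.6) = -0.5280
  Pd branch = 0.0053·Pd^0.26·e^(0.059·RH+f) = 0.7377 μm/a
  Cl⁻ term: 0.01025·15.6^0.27·exp(0.036·82+0.049·16.6) = 0.9293
  sum: 0.7377 + 0.9293 → r_corr = 1.667 μm/a
  mass loss = 1.667 μm/a × 8.96 g/cm³ = 14.94 g·m⁻²·a⁻¹
Ordering by g·m⁻²·a⁻¹: copper (14.9) > zinc (12)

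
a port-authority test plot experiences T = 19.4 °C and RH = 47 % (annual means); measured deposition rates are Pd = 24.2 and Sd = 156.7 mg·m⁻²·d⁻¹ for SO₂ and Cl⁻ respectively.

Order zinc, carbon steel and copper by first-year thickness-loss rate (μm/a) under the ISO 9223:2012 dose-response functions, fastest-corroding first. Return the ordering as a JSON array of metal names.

["carbon steel", "zinc", "copper"]

zinc: temperature factor f = -0.071·(9.4) = -0.6674
  Pd branch = 0.0129·Pd^0.44·e^(0.046·RH+f) = 0.2336 μm/a
  Cl⁻ term: 0.0175·156.7^0.57·exp(0.008·47+0.085·19.4) = 2.364
  sum: 0.2336 + 2.364 → r_corr = 2.598 μm/a
carbon steel: T>10 °C ⇒ hinge -0.054·(19.4−10) = -0.5076
  SO₂ term: 1.77·24.2^0.52·exp(0.02·47-0.5076) = 14.3
  Sd branch = 0.102·Sd^0.62·e^(0.033·RH+0.04·T) = 24 μm/a
  sum: 14.3 + 24 → r_corr = 38.3 μm/a
copper: f(T) = -0.080·(T−10) [T>10 °C] = -0.7520
  Pd branch = 0.0053·Pd^0.26·e^(0.059·RH+f) = 0.09158 μm/a
  Sd branch = 0.01025·Sd^0.27·e^(0.036·RH+0.049·T) = 0.5637 μm/a
  r_corr = 0.09158 + 0.5637 = 0.6553 μm/a
Ordering by μm/a: carbon steel (38.3) > zinc (2.6) > copper (0.655)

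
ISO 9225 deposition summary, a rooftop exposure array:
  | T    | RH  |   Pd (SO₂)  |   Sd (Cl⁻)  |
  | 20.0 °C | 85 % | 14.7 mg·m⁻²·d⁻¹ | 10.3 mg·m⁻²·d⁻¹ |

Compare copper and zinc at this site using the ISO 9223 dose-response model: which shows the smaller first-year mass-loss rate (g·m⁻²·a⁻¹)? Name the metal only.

zinc

copper: temperature factor f = -0.080·(10.0) = -0.8000
  SO₂ term: 0.0053·14.7^0.26·exp(0.059·85-0.8000) = 0.7217
  Sd branch = 0.01025·Sd^0.27·e^(0.036·RH+0.049·T) = 1.093 μm/a
  sum: 0.7217 + 1.093 → r_corr = 1.815 μm/a
  mass loss = 1.815 μm/a × 8.96 g/cm³ = 16.26 g·m⁻²·a⁻¹
zinc: temperature factor f = -0.071·(10.0) = -0.7100
  Pd branch = 0.0129·Pd^0.44·e^(0.046·RH+f) = 1.033 μm/a
  Cl⁻ term: 0.0175·10.3^0.57·exp(0.008·85+0.085·20.0) = 0.7145
  r_corr = 1.033 + 0.7145 = 1.747 μm/a
  mass loss = 1.747 μm/a × 7.14 g/cm³ = 12.47 g·m⁻²·a⁻¹
Ordering by g·m⁻²·a⁻¹: copper (16.3) > zinc (12.5)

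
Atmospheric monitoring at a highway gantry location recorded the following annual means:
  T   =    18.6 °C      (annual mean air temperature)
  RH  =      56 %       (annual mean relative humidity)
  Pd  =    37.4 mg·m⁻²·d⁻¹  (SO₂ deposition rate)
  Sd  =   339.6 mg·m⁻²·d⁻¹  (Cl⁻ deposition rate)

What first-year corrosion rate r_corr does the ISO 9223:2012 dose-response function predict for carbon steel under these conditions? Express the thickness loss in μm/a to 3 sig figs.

r_corr = 72.9 μm/a

carbon steel: T>10 °C ⇒ hinge -0.054·(18.6−10) = -0.4644
  SO₂ term: 1.77·37.4^0.52·exp(0.02·56-0.4644) = 22.42
  Sd branch = 0.102·Sd^0.62·e^(0.033·RH+0.04·T) = 50.52 μm/a
  sum: 22.42 + 50.52 → r_corr = 72.94 μm/a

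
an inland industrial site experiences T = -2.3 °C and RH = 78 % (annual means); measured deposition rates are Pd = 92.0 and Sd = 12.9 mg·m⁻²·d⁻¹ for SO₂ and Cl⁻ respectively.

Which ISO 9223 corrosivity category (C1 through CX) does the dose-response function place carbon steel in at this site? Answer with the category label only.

C2

carbon steel: f(T) = +0.150·(T−10) [T≤10 °C] = -1.8450
  sulphur-dioxide contribution → 13.98 μm/a
  chloride contribution → 5.958 μm/a
  ⇒ r_corr(carbon steel) = 19.93 μm/a
ISO 9223 Table 2 (carbon steel): 1.3 < 19.9 ≤ 25 μm/a ⇒ C2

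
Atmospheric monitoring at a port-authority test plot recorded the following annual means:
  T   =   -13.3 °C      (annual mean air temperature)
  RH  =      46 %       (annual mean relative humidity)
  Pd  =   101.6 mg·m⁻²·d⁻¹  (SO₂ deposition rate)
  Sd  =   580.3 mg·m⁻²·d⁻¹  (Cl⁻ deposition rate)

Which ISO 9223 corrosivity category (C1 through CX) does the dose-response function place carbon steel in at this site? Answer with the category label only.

C2

carbon steel: temperature factor f = +0.150·(-23.3) = -3.4950
  Pd branch = 1.77·Pd^0.52·e^(0.02·RH+f) = 1.49 μm/a
  Cl⁻ term: 0.102·580.3^0.62·exp(0.033·46+0.04·-13.3) = 14.13
  sum: 1.49 + 14.13 → r_corr = 15.62 μm/a
Category bounds: 1.3…25 μm/a bracket r_corr ⇒ C2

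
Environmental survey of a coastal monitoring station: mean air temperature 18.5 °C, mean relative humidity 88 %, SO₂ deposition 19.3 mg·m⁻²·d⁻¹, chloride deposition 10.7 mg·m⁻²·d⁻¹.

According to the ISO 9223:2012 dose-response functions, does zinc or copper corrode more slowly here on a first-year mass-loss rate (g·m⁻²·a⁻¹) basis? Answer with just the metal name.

zinc

zinc: temperature factor f = -0.071·(8.5) = -0.6035
  SO₂ term: 0.0129·19.3^0.44·exp(0.046·88-0.6035) = 1.486
  Sd branch = 0.0175·Sd^0.57·e^(0.008·RH+0.085·T) = 0.6584 μm/a
  r_corr = 1.486 + 0.6584 = 2.145 μm/a
  mass loss = 2.145 μm/a × 7.14 g/cm³ = 15.31 g·m⁻²·a⁻¹
copper: temperature factor f = -0.080·(8.5) = -0.6800
  Pd branch = 0.0053·Pd^0.26·e^(0.059·RH+f) = 1.042 μm/a
  Cl⁻ term: 0.01025·10.7^0.27·exp(0.036·88+0.049·18.5) = 1.143
  sum: 1.042 + 1.143 → r_corr = 2.186 μm/a
  mass loss = 2.186 μm/a × 8.96 g/cm³ = 19.59 g·m⁻²·a⁻¹
Ordering by g·m⁻²·a⁻¹: copper (19.6) > zinc (15.3)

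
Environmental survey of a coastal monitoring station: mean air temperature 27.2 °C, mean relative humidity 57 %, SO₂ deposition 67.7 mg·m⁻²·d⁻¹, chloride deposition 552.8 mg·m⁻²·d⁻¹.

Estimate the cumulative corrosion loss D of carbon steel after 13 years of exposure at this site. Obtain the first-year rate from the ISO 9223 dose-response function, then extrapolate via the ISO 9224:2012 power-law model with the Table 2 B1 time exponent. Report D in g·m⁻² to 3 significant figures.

carbon steel: temperature factor f = -0.054·(17.2) = -0.9288
  sulphur-dioxide contribution → 19.57 μm/a
  chloride contribution → 99.64 μm/a
  ⇒ r_corr(carbon steel) = 119.2 μm/a
Long-term exponent b (ISO 9224 Table 2, B1) = 0.523
  D(13) = 119.2 × 13^0.523 = 119.2 × 3.825 = 455.9 μm
  Mass loss = 455.9 μm × 7.85 g/cm³ = 3579 g·m⁻²

D(13) = 3.58e+03 g·m⁻²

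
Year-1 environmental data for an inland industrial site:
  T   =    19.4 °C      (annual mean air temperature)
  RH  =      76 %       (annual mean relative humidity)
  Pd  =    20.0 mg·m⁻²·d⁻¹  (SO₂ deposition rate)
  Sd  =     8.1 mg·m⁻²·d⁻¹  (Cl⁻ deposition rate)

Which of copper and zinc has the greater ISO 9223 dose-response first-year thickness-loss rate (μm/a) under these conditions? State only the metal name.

copper: f(T) = -0.080·(T−10) [T>10 °C] = -0.7520
  sulphur-dioxide contribution → 0.4823 μm/a
  chloride contribution → 0.7196 μm/a
  ⇒ r_corr(copper) = 1.202 μm/a
zinc: temperature factor f = -0.071·(9.4) = -0.6674
  sulphur-dioxide contribution → 0.8156 μm/a
  chloride contribution → 0.5509 μm/a
  total first-year rate 1.367 μm/a
Ordering by μm/a: zinc (1.37) > copper (1.2)

zinc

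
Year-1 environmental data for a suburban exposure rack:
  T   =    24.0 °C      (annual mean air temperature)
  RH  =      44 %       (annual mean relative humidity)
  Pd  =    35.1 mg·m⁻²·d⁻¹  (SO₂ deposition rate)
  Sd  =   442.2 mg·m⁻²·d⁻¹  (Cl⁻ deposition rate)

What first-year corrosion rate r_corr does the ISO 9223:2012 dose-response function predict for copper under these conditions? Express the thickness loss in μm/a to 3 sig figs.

r_corr = 0.897 μm/a

copper: f(T) = -0.080·(T−10) [T>10 °C] = -1.1200
  SO₂ term: 0.0053·35.1^0.26·exp(0.059·44-1.1200) = 0.05849
  Sd branch = 0.01025·Sd^0.27·e^(0.036·RH+0.049·T) = 0.8389 μm/a
  sum: 0.05849 + 0.8389 → r_corr = 0.8974 μm/a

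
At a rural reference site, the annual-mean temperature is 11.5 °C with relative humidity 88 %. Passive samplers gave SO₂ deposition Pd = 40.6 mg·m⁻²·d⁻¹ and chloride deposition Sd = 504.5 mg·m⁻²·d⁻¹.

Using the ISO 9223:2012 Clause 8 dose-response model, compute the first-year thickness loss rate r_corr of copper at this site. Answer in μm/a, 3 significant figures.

r_corr = 4.51 μm/a

copper: f(T) = -0.080·(T−10) [T>10 °C] = -0.1200
  sulphur-dioxide contribution → 2.214 μm/a
  chloride contribution → 2.296 μm/a
  total first-year rate 4.511 μm/a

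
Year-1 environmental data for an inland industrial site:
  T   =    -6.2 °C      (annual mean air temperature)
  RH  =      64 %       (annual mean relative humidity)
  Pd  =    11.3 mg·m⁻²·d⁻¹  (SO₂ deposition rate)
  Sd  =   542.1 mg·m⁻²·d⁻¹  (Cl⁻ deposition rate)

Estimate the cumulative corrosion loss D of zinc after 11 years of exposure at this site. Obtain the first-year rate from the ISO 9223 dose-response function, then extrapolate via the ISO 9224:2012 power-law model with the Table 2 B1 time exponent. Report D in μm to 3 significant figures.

D(11) = 7.08 μm

zinc: T≤10 °C ⇒ hinge +0.038·(-6.2−10) = -0.6156
  sulphur-dioxide contribution → 0.3847 μm/a
  chloride contribution → 0.6237 μm/a
  ⇒ r_corr(zinc) = 1.008 μm/a
Power-law: D(11) = r_corr · 11^0.813
  D(11) = 1.008 × 11^0.813 = 1.008 × 7.025 = 7.084 μm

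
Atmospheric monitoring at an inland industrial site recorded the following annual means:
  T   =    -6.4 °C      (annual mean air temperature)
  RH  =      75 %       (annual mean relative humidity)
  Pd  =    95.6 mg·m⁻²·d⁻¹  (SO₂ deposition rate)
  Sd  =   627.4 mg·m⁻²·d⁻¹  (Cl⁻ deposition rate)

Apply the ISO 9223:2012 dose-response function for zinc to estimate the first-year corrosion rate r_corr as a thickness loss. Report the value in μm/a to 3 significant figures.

zinc: temperature factor f = +0.038·(-16.4) = -0.6232
  Pd branch = 0.0129·Pd^0.44·e^(0.046·RH+f) = 1.621 μm/a
  Cl⁻ term: 0.0175·627.4^0.57·exp(0.008·75+0.085·-6.4) = 0.7277
  r_corr = 1.621 + 0.7277 = 2.348 μm/a

r_corr = 2.35 μm/a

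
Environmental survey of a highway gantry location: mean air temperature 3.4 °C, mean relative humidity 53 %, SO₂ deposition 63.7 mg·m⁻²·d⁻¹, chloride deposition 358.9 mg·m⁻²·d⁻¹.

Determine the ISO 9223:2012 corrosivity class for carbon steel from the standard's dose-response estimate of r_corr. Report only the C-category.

C3

carbon steel: temperature factor f = +0.150·(-6.6) = -0.9900
  sulphur-dioxide contribution → 16.46 μm/a
  chloride contribution → 25.78 μm/a
  total first-year rate 42.25 μm/a
42.2 μm/a falls in (25, 50] for carbon steel → category C3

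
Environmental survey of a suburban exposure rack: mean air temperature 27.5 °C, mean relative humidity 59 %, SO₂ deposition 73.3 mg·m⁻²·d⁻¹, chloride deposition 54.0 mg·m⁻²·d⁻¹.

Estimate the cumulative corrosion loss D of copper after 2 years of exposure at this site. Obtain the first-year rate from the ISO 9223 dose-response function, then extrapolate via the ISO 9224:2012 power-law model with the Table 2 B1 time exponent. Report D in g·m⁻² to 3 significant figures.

copper: temperature factor f = -0.080·(17.5) = -1.4000
  SO₂ term: 0.0053·73.3^0.26·exp(0.059·59-1.4000) = 0.1297
  Cl⁻ term: 0.01025·54.0^0.27·exp(0.036·59+0.049·27.5) = 0.9686
  sum: 0.1297 + 0.9686 → r_corr = 1.098 μm/a
Power-law: D(2) = r_corr · 2^0.667
  D(2) = 1.098 × 2^0.667 = 1.098 × 1.588 = 1.744 μm
  Mass loss = 1.744 μm × 8.96 g/cm³ = 15.62 g·m⁻²

D(2) = 15.6 g·m⁻²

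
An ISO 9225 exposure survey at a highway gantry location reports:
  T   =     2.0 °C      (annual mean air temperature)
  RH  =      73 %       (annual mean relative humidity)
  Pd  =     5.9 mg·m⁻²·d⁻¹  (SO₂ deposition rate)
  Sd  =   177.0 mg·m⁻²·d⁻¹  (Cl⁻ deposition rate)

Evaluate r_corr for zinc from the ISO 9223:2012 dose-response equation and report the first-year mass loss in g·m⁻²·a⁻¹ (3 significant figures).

r_corr = 9.34 g·m⁻²·a⁻¹

zinc: f(T) = +0.038·(T−10) [T≤10 °C] = -0.3040
  sulphur-dioxide contribution → 0.5972 μm/a
  chloride contribution → 0.711 μm/a
  ⇒ r_corr(zinc) = 1.308 μm/a
Convert to mass loss: 1.308 μm/a × 7.14 g/cm³ = 9.34 g·m⁻²·a⁻¹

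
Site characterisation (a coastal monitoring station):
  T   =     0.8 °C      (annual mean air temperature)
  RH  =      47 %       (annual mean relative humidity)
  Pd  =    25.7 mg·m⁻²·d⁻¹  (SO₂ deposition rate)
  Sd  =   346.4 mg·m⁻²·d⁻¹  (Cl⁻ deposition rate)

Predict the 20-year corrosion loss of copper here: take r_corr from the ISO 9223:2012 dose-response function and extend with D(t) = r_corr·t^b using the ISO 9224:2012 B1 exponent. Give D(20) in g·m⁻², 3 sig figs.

copper: T≤10 °C ⇒ hinge +0.126·(0.8−10) = -1.1592
  SO₂ term: 0.0053·25.7^0.26·exp(0.059·47-1.1592) = 0.0619
  Sd branch = 0.01025·Sd^0.27·e^(0.036·RH+0.049·T) = 0.2807 μm/a
  sum: 0.0619 + 0.2807 → r_corr = 0.3426 μm/a
Power-law: D(20) = r_corr · 20^0.667
  D(20) = 0.3426 × 20^0.667 = 0.3426 × 7.375 = 2.527 μm
  Mass loss = 2.527 μm × 8.96 g/cm³ = 22.64 g·m⁻²

D(20) = 22.6 g·m⁻²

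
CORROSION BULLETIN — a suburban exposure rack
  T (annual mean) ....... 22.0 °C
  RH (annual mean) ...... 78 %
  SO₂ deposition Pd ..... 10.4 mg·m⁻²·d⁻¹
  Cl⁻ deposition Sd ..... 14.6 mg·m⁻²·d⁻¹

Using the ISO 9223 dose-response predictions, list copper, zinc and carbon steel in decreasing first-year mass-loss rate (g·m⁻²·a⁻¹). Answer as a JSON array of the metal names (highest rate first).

copper: T>10 °C ⇒ hinge -0.080·(22.0−10) = -0.9600
  SO₂ term: 0.0053·10.4^0.26·exp(0.059·78-0.9600) = 0.3719
  Sd branch = 0.01025·Sd^0.27·e^(0.036·RH+0.049·T) = 1.03 μm/a
  sum: 0.3719 + 1.03 → r_corr = 1.402 μm/a
  mass loss = 1.402 μm/a × 8.96 g/cm³ = 12.56 g·m⁻²·a⁻¹
zinc: T>10 °C ⇒ hinge -0.071·(22.0−10) = -0.8520
  SO₂ term: 0.0129·10.4^0.44·exp(0.046·78-0.8520) = 0.5576
  Sd branch = 0.0175·Sd^0.57·e^(0.008·RH+0.085·T) = 0.9769 μm/a
  r_corr = 0.5576 + 0.9769 = 1.534 μm/a
  mass loss = 1.534 μm/a × 7.14 g/cm³ = 10.96 g·m⁻²·a⁻¹
carbon steel: T>10 °C ⇒ hinge -0.054·(22.0−10) = -0.6480
  Pd branch = 1.77·Pd^0.52·e^(0.02·RH+f) = 14.89 μm/a
  Cl⁻ term: 0.102·14.6^0.62·exp(0.033·78+0.04·22.0) = 17
  r_corr = 14.89 + 17 = 31.89 μm/a
  mass loss = 31.89 μm/a × 7.85 g/cm³ = 250.4 g·m⁻²·a⁻¹
Ordering by g·m⁻²·a⁻¹: carbon steel (250) > copper (12.6) > zinc (11)

["carbon steel", "copper", "zinc"]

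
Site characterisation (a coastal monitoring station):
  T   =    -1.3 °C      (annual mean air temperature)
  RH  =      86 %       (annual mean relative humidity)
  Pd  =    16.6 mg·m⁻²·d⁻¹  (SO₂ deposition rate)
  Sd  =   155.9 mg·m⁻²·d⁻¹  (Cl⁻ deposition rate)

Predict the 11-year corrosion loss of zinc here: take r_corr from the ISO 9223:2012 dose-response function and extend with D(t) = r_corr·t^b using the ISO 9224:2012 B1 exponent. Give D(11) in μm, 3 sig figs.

D(11) = 14.5 μm

zinc: temperature factor f = +0.038·(-11.3) = -0.4294
  Pd branch = 0.0129·Pd^0.44·e^(0.046·RH+f) = 1.51 μm/a
  Sd branch = 0.0175·Sd^0.57·e^(0.008·RH+0.085·T) = 0.5543 μm/a
  r_corr = 1.51 + 0.5543 = 2.064 μm/a
ISO 9224: D(t) = r_corr · t^b with b = 0.813 (zinc, B1)
  D(11) = 2.064 × 11^0.813 = 2.064 × 7.025 = 14.5 μm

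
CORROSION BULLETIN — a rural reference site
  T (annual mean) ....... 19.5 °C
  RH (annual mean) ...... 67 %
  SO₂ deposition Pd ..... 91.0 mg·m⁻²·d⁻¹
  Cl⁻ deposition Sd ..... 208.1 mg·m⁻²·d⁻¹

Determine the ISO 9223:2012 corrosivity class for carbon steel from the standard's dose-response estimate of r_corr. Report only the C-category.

C5

carbon steel: f(T) = -0.054·(T−10) [T>10 °C] = -0.5130
  sulphur-dioxide contribution → 42.25 μm/a
  chloride contribution → 55.58 μm/a
  ⇒ r_corr(carbon steel) = 97.83 μm/a
97.8 μm/a falls in (80, 200] for carbon steel → category C5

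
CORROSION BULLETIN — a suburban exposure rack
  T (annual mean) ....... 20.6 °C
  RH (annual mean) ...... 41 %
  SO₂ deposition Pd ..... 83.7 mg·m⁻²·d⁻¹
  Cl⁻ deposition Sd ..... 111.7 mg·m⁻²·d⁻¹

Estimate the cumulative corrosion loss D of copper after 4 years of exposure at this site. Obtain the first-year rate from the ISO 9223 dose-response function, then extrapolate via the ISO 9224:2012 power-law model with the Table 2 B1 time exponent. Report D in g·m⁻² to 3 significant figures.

D(4) = 11.8 g·m⁻²

copper: T>10 °C ⇒ hinge -0.080·(20.6−10) = -0.8480
  SO₂ term: 0.0053·83.7^0.26·exp(0.059·41-0.8480) = 0.08062
  Sd branch = 0.01025·Sd^0.27·e^(0.036·RH+0.049·T) = 0.4396 μm/a
  sum: 0.08062 + 0.4396 → r_corr = 0.5203 μm/a
ISO 9224: D(t) = r_corr · t^b with b = 0.667 (copper, B1)
  D(4) = 0.5203 × 4^0.667 = 0.5203 × 2.521 = 1.312 μm
  Mass loss = 1.312 μm × 8.96 g/cm³ = 11.75 g·m⁻²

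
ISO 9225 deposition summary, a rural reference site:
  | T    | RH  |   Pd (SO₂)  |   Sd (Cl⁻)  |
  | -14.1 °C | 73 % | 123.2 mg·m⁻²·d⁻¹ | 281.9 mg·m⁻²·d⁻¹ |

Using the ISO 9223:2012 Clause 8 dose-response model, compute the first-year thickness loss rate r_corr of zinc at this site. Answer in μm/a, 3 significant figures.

zinc: T≤10 °C ⇒ hinge +0.038·(-14.1−10) = -0.9158
  Pd branch = 0.0129·Pd^0.44·e^(0.046·RH+f) = 1.233 μm/a
  Cl⁻ term: 0.0175·281.9^0.57·exp(0.008·73+0.085·-14.1) = 0.2359
  sum: 1.233 + 0.2359 → r_corr = 1.469 μm/a

r_corr = 1.47 μm/a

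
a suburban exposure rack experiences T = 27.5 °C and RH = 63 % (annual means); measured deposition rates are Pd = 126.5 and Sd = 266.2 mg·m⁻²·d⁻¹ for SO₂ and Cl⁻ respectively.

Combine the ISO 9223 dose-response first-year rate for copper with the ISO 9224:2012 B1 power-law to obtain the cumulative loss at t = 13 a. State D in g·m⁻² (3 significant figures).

D(13) = 94.7 g·m⁻²

copper: T>10 °C ⇒ hinge -0.080·(27.5−10) = -1.4000
  sulphur-dioxide contribution → 0.1893 μm/a
  chloride contribution → 1.721 μm/a
  ⇒ r_corr(copper) = 1.91 μm/a
Power-law: D(13) = r_corr · 13^0.667
  D(13) = 1.91 × 13^0.667 = 1.91 × 5.534 = 10.57 μm
  Mass loss = 10.57 μm × 8.96 g/cm³ = 94.7 g·m⁻²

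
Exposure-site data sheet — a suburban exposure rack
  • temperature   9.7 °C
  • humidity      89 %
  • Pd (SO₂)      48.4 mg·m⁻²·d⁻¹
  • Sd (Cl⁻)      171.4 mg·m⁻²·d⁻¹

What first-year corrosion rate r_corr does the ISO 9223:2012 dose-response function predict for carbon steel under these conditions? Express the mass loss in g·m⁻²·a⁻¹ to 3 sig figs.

carbon steel: T≤10 °C ⇒ hinge +0.150·(9.7−10) = -0.0450
  Pd branch = 1.77·Pd^0.52·e^(0.02·RH+f) = 75.44 μm/a
  Sd branch = 0.102·Sd^0.62·e^(0.033·RH+0.04·T) = 68.82 μm/a
  sum: 75.44 + 68.82 → r_corr = 144.3 μm/a
Convert to mass loss: 144.3 μm/a × 7.85 g/cm³ = 1132 g·m⁻²·a⁻¹

r_corr = 1.13e+03 g·m⁻²·a⁻¹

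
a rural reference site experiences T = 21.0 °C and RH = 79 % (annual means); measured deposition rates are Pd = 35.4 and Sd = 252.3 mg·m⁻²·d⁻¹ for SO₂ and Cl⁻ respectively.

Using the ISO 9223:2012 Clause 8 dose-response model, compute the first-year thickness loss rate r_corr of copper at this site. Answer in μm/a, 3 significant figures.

r_corr = 2.78 μm/a

copper: f(T) = -0.080·(T−10) [T>10 °C] = -0.8800
  SO₂ term: 0.0053·35.4^0.26·exp(0.059·79-0.8800) = 0.5876
  Sd branch = 0.01025·Sd^0.27·e^(0.036·RH+0.049·T) = 2.194 μm/a
  sum: 0.5876 + 2.194 → r_corr = 2.782 μm/a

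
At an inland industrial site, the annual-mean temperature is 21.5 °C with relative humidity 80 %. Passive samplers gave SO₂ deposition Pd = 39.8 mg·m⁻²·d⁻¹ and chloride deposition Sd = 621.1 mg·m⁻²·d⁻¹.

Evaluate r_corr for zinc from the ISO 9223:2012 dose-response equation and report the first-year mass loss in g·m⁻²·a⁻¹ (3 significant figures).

zinc: f(T) = -0.071·(T−10) [T>10 °C] = -0.8165
  SO₂ term: 0.0129·39.8^0.44·exp(0.046·80-0.8165) = 1.143
  Cl⁻ term: 0.0175·621.1^0.57·exp(0.008·80+0.085·21.5) = 8.068
  r_corr = 1.143 + 8.068 = 9.211 μm/a
Convert to mass loss: 9.211 μm/a × 7.14 g/cm³ = 65.77 g·m⁻²·a⁻¹

r_corr = 65.8 g·m⁻²·a⁻¹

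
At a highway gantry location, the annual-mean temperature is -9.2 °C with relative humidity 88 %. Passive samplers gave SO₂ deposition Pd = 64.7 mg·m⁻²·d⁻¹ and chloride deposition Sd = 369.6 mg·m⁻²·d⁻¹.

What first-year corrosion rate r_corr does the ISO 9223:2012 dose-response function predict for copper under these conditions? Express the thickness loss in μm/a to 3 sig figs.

r_corr = 1.02 μm/a

copper: f(T) = +0.126·(T−10) [T≤10 °C] = -2.4192
  sulphur-dioxide contribution → 0.2508 μm/a
  chloride contribution → 0.7657 μm/a
  total first-year rate 1.017 μm/a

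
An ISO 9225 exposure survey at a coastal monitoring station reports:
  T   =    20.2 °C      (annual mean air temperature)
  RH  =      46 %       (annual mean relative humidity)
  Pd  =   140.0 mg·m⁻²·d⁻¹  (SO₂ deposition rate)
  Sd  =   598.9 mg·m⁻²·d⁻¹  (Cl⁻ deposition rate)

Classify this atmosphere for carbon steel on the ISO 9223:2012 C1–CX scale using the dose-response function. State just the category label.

C5

carbon steel: temperature factor f = -0.054·(10.2) = -0.5508
  sulphur-dioxide contribution → 33.44 μm/a
  chloride contribution → 55.05 μm/a
  ⇒ r_corr(carbon steel) = 88.49 μm/a
ISO 9223 Table 2 (carbon steel): 80 < 88.5 ≤ 200 μm/a ⇒ C5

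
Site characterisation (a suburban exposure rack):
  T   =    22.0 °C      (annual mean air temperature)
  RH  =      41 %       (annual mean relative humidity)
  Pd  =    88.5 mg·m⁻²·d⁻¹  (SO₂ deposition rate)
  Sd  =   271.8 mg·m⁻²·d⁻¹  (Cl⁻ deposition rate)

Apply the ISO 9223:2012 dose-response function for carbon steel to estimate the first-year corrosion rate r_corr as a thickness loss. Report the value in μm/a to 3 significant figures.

r_corr = 52.4 μm/a

carbon steel: temperature factor f = -0.054·(12.0) = -0.6480
  Pd branch = 1.77·Pd^0.52·e^(0.02·RH+f) = 21.63 μm/a
  Cl⁻ term: 0.102·271.8^0.62·exp(0.033·41+0.04·22.0) = 30.73
  r_corr = 21.63 + 30.73 = 52.36 μm/a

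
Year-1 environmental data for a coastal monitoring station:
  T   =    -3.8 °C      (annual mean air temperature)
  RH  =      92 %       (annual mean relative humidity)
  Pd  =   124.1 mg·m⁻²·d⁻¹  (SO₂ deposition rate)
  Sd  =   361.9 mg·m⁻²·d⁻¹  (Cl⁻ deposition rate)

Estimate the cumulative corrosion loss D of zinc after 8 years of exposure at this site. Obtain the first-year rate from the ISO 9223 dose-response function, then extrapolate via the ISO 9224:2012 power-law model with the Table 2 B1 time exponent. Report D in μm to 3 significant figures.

zinc: T≤10 °C ⇒ hinge +0.038·(-3.8−10) = -0.5244
  SO₂ term: 0.0129·124.1^0.44·exp(0.046·92-0.5244) = 4.386
  Cl⁻ term: 0.0175·361.9^0.57·exp(0.008·92+0.085·-3.8) = 0.76
  r_corr = 4.386 + 0.76 = 5.146 μm/a
Power-law: D(8) = r_corr · 8^0.813
  D(8) = 5.146 × 8^0.813 = 5.146 × 5.423 = 27.9 μm

D(8) = 27.9 μm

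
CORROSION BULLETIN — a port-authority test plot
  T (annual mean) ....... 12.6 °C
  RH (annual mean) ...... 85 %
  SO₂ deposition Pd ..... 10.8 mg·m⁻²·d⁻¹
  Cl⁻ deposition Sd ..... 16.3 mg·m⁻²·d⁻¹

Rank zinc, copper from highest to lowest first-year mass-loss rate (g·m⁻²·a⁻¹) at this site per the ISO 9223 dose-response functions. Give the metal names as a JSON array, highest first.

["copper", "zinc"]

zinc: T>10 °C ⇒ hinge -0.071·(12.6−10) = -0.1846
  sulphur-dioxide contribution → 1.525 μm/a
  chloride contribution → 0.4948 μm/a
  total first-year rate 2.02 μm/a
  mass loss = 2.02 μm/a × 7.14 g/cm³ = 14.42 g·m⁻²·a⁻¹
copper: temperature factor f = -0.080·(2.6) = -0.2080
  sulphur-dioxide contribution → 1.204 μm/a
  chloride contribution → 0.8612 μm/a
  ⇒ r_corr(copper) = 2.065 μm/a
  mass loss = 2.065 μm/a × 8.96 g/cm³ = 18.5 g·m⁻²·a⁻¹
Ordering by g·m⁻²·a⁻¹: copper (18.5) > zinc (14.4)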